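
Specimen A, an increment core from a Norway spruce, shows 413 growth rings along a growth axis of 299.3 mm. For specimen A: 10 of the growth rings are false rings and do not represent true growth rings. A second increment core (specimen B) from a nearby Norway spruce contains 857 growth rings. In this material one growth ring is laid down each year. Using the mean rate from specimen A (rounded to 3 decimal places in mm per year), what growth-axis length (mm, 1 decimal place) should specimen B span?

636.8 mm

Specimen A: after corrections the count is 413 − 10 = 403 growth rings.
A: Mean rate = 299.3 mm / 403 years ≈ 0.743 mm/yr.
For B, 0.743 mm/year × 857 years = 636.8 mm.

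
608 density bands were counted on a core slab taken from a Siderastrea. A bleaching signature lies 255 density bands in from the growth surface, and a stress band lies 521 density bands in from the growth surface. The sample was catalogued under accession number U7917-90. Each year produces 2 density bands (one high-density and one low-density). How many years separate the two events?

133 yr

Separation: 521 − 255 = 266 density bands.
With 2 density bands per year, 266 / 2 = 133 years.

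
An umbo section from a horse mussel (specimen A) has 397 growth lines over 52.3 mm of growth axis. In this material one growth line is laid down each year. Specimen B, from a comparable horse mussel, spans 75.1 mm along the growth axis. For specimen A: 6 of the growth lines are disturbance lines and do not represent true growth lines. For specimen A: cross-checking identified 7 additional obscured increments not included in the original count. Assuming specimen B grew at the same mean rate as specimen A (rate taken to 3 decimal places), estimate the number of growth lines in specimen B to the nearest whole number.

573 growth lines

Specimen A: adjusted count: 397 − 6 + 7 = 398 growth lines.
A: Mean rate = 52.3 mm / 398 years ≈ 0.131 mm/year.
Specimen B: 75.1 mm / 0.131 mm per year = 573.28 years ≈ 573 growth lines.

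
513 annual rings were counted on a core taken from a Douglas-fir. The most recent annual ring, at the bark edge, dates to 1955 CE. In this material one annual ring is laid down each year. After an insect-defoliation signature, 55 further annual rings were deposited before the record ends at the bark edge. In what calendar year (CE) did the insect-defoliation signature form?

There are 55 annual rings younger than the insect-defoliation signature.
1955 − 55 = 1900 CE.

1900 CE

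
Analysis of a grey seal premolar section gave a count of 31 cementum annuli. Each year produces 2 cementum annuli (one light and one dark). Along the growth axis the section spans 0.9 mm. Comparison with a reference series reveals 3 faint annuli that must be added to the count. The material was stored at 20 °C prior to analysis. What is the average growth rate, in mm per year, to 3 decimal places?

After corrections the count is 31 + 3 = 34 cementum annuli.
With 2 cementum annuli per year, 34 / 2 = 17 years.
0.9 mm over 17 years gives 0.9 / 17 ≈ 0.053 mm per year.

0.053 mm per year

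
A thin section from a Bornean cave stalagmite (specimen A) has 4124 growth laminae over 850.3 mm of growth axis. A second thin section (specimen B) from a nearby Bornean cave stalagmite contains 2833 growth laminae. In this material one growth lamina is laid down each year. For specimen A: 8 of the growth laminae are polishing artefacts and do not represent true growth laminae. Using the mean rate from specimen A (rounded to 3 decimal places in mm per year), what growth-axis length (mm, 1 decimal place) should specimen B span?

Specimen A: after corrections the count is 4124 − 8 = 4116 growth laminae.
A: 850.3 mm over 4116 years gives 850.3 / 4116 ≈ 0.207 mm/yr.
For B, 0.207 mm/year × 2833 years = 586.4 mm.

586.4 mm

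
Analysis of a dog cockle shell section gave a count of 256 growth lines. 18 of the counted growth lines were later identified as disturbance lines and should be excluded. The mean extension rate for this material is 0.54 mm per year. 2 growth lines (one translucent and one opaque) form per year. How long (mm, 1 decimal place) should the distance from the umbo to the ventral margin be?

64.3 mm

Correcting the raw count gives 256 − 18 = 238 true growth lines.
Dividing by 2 growth lines per year: 238 / 2 = 119 years.
119 years at 0.54 mm/year gives 0.54 × 119 = 64.3 mm.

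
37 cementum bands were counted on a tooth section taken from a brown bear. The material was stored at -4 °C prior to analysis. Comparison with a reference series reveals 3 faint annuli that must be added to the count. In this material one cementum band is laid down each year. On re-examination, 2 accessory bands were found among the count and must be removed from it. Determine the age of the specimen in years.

Adjusted count: 37 − 2 + 3 = 38 cementum bands.
One cementum band per year makes the duration 38 years.

38 yr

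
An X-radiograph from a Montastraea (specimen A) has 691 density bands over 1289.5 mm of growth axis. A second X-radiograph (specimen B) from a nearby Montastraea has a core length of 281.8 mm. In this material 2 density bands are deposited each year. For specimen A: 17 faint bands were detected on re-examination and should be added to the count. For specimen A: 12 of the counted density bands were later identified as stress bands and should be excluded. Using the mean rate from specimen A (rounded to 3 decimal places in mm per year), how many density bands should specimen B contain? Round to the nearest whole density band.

Specimen A: after corrections the count is 691 − 12 + 17 = 696 density bands.
Specimen A: 696 density bands at 2 per year is 696 / 2 = 348 years.
A: Mean rate = 1289.5 mm / 348 years ≈ 3.705 mm per year.
Specimen B: 281.8 mm / 3.705 mm per year = 76.06 years; at 2 density bands per year that is 76.06 × 2 ≈ 152 density bands.

152 density bands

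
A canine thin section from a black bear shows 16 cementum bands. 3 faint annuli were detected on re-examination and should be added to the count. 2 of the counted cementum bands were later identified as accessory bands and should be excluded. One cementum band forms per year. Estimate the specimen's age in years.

True cementum band count = 16 − 2 + 3 = 17.
At one cementum band per year, that is 17 years.

17 years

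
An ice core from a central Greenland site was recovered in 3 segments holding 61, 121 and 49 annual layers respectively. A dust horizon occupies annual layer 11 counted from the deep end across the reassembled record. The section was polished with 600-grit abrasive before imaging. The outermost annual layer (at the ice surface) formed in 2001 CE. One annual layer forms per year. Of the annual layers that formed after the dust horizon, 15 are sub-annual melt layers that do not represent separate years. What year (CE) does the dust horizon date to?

1796 CE

Total annual layers = 61 + 121 + 49 = 231.
Between annual layer 11 and the ice surface there are 231 − 11 = 220 annual layers.
Removing the 15 false annual layers leaves 220 − 15 = 205 true annual layers beyond the dust horizon.
2001 − 205 = 1796 CE.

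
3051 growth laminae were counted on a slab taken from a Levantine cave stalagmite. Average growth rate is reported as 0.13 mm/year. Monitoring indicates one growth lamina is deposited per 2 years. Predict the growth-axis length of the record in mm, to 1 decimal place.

Multiplying by 2 years per growth lamina: 3051 × 2 = 6102 years.
Length ≈ 0.13 × 6102 = 793.3 mm.

793.3 mm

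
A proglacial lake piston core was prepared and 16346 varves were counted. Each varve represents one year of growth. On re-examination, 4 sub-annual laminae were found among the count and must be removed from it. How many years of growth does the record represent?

Correcting the raw count gives 16346 − 4 = 16342 true varves.
One varve per year makes the duration 16342 years.

16342 years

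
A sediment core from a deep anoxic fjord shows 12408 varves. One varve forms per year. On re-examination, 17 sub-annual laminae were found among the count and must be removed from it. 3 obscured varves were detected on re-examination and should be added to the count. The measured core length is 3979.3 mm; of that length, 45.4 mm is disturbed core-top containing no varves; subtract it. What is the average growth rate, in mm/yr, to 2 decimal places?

Correcting the raw count gives 12408 − 17 + 3 = 12394 true varves.
Net length = 3979.3 − 45.4 = 3933.9 mm.
3933.9 mm over 12394 years gives 3933.9 / 12394 ≈ 0.32 mm/yr.

0.32 mm/yr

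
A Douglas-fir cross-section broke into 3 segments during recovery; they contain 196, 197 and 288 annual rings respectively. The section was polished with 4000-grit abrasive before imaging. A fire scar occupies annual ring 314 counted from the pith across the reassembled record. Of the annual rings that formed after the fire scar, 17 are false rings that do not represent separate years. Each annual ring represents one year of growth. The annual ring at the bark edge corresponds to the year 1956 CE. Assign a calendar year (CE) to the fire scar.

1606 CE

Total annual rings = 196 + 197 + 288 = 681.
The fire scar sits at annual ring 314 from the pith, so 681 − 314 = 367 annual rings formed after it.
367 − 17 false = 350 true annual rings after the fire scar.
Counting back 350 years from 1956 CE places the fire scar in 1956 − 350 = 1606 CE.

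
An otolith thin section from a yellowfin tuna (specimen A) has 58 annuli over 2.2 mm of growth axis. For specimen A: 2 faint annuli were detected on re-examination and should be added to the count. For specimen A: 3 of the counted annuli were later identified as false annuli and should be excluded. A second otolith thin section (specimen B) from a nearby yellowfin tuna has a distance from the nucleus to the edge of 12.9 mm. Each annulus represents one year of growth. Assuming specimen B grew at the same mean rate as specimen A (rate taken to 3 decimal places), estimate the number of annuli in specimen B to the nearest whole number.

331 annuli

Specimen A: after corrections the count is 58 − 3 + 2 = 57 annuli.
A: Extension rate ≈ 2.2 / 57 = 0.039 mm/year.
Specimen B: 12.9 mm / 0.039 mm per year = 330.77 years ≈ 331 annuli.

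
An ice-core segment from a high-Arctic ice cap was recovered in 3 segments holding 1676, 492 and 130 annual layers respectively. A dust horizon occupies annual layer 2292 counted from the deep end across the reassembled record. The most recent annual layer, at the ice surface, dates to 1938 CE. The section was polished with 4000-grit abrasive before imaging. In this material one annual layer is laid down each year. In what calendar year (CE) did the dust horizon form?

Total annual layers = 1676 + 492 + 130 = 2298.
2298 − 2292 = 6 annual layers lie beyond the dust horizon toward the ice surface.
Counting back 6 years from 1938 CE places the dust horizon in 1938 − 6 = 1932 CE.

1932 CE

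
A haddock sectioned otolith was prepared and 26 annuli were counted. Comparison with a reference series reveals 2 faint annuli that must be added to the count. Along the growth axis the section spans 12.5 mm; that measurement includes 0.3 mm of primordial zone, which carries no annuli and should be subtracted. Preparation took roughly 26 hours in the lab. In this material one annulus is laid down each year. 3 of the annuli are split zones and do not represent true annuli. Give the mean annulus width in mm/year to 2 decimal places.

0.49 mm/year

Correcting the raw count gives 26 − 3 + 2 = 25 true annuli.
Net length = 12.5 − 0.3 = 12.2 mm.
Mean rate = 12.2 mm / 25 years ≈ 0.49 mm/year.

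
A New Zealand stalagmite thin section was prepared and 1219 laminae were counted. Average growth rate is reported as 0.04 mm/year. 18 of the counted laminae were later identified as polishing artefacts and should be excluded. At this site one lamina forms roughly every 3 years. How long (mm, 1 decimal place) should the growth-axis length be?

144.1 mm

After corrections the count is 1219 − 18 = 1201 laminae.
1201 laminae at 3 years each span 1201 × 3 = 3603 years.
Length ≈ 0.04 × 3603 = 144.1 mm.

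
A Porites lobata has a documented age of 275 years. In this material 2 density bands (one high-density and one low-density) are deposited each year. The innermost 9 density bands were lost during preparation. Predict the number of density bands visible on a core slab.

541 density bands

275 years at 2 density bands per year gives 275 × 2 = 550 density bands.
Less the 9 uncaptured density bands: 550 − 9 = 541.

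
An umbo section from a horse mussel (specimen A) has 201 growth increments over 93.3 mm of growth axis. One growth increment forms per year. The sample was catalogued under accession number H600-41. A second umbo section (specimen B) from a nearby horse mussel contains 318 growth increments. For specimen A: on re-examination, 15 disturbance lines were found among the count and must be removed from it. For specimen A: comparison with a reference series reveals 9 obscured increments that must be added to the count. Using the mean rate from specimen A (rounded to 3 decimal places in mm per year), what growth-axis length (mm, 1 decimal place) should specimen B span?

152.0 mm

Specimen A: after corrections the count is 201 − 15 + 9 = 195 growth increments.
A: 93.3 mm over 195 years gives 93.3 / 195 ≈ 0.478 mm/yr.
For B, 0.478 mm/year × 318 years = 152.0 mm.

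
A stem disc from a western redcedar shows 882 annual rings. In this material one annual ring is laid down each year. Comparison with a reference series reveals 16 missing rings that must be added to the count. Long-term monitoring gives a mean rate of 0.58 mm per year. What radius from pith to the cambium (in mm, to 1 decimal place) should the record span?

After corrections the count is 882 + 16 = 898 annual rings.
Predicted length = 0.58 mm/year × 898 years = 520.8 mm.

520.8 mm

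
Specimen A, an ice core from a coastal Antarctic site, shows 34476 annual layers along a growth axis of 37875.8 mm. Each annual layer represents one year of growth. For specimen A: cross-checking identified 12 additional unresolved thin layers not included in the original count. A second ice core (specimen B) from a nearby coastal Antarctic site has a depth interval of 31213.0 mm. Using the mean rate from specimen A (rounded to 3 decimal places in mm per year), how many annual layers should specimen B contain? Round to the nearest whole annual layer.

Specimen A: correcting the raw count gives 34476 + 12 = 34488 true annual layers.
A: Mean rate = 37875.8 mm / 34488 years ≈ 1.098 mm/yr.
B spans 31213.0 / 1.098 = 28427.14 years ≈ 28427 annual layers.

28427 annual layers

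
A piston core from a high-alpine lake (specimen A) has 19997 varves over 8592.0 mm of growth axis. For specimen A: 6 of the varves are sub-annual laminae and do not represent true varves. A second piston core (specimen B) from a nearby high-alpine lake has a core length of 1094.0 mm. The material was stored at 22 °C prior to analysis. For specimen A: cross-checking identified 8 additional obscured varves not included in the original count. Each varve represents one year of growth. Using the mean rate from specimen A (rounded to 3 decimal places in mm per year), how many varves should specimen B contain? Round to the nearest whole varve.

2544 varves

Specimen A: correcting the raw count gives 19997 − 6 + 8 = 19999 true varves.
A: Extension rate ≈ 8592.0 / 19999 = 0.430 mm/yr.
For B, 1094.0 / 0.430 = 2544.19 years ≈ 2544 varves.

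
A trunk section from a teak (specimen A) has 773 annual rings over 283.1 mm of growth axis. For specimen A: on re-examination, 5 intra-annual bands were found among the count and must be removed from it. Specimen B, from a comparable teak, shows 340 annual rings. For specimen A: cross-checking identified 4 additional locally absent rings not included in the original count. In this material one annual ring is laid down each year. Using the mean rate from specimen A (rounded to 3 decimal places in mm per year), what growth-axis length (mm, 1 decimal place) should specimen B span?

Specimen A: true annual ring count = 773 − 5 + 4 = 772.
A: Mean rate = 283.1 mm / 772 years ≈ 0.367 mm/yr.
Length of B = 0.367 × 340 = 124.8 mm.

124.8 mm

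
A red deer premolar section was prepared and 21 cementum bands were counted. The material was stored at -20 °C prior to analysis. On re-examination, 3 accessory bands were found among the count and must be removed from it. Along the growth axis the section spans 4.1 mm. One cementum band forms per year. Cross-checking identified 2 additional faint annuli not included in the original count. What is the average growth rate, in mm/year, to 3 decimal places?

0.205 mm/year

True cementum band count = 21 − 3 + 2 = 20.
Extension rate ≈ 4.1 / 20 = 0.205 mm/year.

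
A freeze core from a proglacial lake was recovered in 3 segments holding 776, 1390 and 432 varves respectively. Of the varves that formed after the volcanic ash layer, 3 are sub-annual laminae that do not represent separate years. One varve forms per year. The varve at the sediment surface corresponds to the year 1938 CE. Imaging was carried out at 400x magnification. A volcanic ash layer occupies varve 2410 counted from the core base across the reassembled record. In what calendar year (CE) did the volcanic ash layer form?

1753 CE

Total varves = 776 + 1390 + 432 = 2598.
Between varve 2410 and the sediment surface there are 2598 − 2410 = 188 varves.
188 − 3 false = 185 true varves after the volcanic ash layer.
Counting back 185 years from 1938 CE places the volcanic ash layer in 1938 − 185 = 1753 CE.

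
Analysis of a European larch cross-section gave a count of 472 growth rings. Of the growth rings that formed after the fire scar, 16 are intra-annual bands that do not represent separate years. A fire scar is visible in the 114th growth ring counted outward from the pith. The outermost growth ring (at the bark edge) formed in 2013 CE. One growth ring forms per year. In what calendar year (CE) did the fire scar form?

1671 CE

The fire scar sits at growth ring 114 from the pith, so 472 − 114 = 358 growth rings formed after it.
358 − 16 false = 342 true growth rings after the fire scar.
Counting back 342 years from 2013 CE places the fire scar in 2013 − 342 = 1671 CE.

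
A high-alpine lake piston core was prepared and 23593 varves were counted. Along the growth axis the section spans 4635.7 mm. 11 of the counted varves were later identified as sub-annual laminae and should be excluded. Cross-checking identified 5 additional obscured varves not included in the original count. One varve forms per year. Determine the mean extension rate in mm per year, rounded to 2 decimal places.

After corrections the count is 23593 − 11 + 5 = 23587 varves.
Extension rate ≈ 4635.7 / 23587 = 0.20 mm per year.

0.20 mm per year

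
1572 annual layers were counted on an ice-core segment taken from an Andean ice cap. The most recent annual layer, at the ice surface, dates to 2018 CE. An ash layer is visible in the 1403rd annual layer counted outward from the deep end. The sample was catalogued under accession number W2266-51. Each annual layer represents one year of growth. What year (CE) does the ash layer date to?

1849 CE

Between annual layer 1403 and the ice surface there are 1572 − 1403 = 169 annual layers.
Counting back 169 years from 2018 CE places the ash layer in 2018 − 169 = 1849 CE.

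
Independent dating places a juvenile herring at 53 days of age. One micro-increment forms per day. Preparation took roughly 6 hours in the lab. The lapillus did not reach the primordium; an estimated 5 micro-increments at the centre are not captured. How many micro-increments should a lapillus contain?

At one micro-increment per day, 53 days correspond to 53 micro-increments.
53 − 5 missed = 48 micro-increments expected in the prepared section.

48 micro-increments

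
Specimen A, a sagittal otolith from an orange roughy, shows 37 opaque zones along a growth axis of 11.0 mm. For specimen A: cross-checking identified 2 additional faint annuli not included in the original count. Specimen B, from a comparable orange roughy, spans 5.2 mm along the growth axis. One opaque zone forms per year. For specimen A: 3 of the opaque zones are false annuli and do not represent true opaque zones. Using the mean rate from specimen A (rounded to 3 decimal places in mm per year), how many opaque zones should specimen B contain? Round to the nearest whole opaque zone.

17 opaque zones

Specimen A: correcting the raw count gives 37 − 3 + 2 = 36 true opaque zones.
A: Extension rate ≈ 11.0 / 36 = 0.306 mm per year.
B spans 5.2 / 0.306 = 16.99 years ≈ 17 opaque zones.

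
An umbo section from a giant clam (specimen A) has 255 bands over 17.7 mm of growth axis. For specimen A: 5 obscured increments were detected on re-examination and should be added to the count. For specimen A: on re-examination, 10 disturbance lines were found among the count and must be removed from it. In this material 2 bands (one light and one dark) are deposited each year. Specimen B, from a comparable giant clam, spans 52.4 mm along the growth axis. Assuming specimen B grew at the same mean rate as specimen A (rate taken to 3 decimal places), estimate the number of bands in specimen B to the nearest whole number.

738 bands

Specimen A: adjusted count: 255 − 10 + 5 = 250 bands.
Specimen A: with 2 bands per year, 250 / 2 = 125 years.
A: 17.7 mm over 125 years gives 17.7 / 125 ≈ 0.142 mm/yr.
B spans 52.4 / 0.142 = 369.01 years; at 2 bands per year that is 369.01 × 2 ≈ 738 bands.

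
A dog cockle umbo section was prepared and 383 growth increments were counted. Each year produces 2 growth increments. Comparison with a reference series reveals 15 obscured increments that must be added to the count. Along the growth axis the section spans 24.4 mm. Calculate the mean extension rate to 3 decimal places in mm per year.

Adjusted count: 383 + 15 = 398 growth increments.
With 2 growth increments per year, 398 / 2 = 199 years.
Extension rate ≈ 24.4 / 199 = 0.123 mm per year.

0.123 mm per year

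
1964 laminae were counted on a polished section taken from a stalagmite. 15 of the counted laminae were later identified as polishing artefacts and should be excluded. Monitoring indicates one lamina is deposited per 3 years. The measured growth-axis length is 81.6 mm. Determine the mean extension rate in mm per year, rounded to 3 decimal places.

Correcting the raw count gives 1964 − 15 = 1949 true laminae.
1949 laminae at 3 years each span 1949 × 3 = 5847 years.
Extension rate ≈ 81.6 / 5847 = 0.014 mm per year.

0.014 mm per year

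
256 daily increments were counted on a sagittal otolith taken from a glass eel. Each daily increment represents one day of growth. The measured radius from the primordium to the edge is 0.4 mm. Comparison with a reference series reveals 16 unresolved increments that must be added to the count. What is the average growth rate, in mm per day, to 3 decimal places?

0.001 mm per day

Adjusted count: 256 + 16 = 272 daily increments.
Extension rate ≈ 0.4 / 272 = 0.001 mm per day.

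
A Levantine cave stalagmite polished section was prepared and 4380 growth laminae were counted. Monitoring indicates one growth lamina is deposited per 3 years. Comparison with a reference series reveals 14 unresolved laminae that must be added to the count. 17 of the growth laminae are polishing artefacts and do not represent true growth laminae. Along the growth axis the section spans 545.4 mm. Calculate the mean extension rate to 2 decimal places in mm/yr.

After corrections the count is 4380 − 17 + 14 = 4377 growth laminae.
At 3 years per growth lamina, 4377 × 3 = 13131 years.
545.4 mm over 13131 years gives 545.4 / 13131 ≈ 0.04 mm/yr.

0.04 mm/yr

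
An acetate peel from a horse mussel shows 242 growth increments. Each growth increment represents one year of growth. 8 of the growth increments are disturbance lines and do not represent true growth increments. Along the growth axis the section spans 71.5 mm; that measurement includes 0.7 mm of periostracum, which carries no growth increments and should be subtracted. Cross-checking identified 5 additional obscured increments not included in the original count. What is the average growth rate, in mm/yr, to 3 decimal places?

Correcting the raw count gives 242 − 8 + 5 = 239 true growth increments.
Removing the 0.7 mm offcut leaves 71.5 − 0.7 = 70.8 mm.
Extension rate ≈ 70.8 / 239 = 0.296 mm/yr.

0.296 mm/yr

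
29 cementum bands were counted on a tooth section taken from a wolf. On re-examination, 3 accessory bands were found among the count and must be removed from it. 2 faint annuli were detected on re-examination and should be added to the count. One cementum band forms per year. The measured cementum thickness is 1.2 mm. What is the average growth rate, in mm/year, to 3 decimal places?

Adjusted count: 29 − 3 + 2 = 28 cementum bands.
Mean rate = 1.2 mm / 28 years ≈ 0.043 mm/year.

0.043 mm/year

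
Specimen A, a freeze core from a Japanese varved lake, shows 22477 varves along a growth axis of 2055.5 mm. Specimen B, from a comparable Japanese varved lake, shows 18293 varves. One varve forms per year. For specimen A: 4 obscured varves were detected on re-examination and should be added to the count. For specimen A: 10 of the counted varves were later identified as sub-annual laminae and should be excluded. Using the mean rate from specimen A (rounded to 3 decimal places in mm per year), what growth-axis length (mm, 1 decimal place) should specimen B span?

Specimen A: true varve count = 22477 − 10 + 4 = 22471.
A: 2055.5 mm over 22471 years gives 2055.5 / 22471 ≈ 0.091 mm/yr.
B's length ≈ 0.091 × 18293 = 1664.7 mm.

1664.7 mm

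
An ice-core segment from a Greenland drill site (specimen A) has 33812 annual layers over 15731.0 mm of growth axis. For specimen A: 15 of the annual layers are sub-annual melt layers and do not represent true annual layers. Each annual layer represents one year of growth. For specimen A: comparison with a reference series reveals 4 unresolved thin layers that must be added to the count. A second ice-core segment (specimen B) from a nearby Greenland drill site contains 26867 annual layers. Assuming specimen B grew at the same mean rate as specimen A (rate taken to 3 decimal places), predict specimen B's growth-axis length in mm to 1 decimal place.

12493.2 mm

Specimen A: true annual layer count = 33812 − 15 + 4 = 33801.
A: Extension rate ≈ 15731.0 / 33801 = 0.465 mm/year.
For B, 0.465 mm/year × 26867 years = 12493.2 mm.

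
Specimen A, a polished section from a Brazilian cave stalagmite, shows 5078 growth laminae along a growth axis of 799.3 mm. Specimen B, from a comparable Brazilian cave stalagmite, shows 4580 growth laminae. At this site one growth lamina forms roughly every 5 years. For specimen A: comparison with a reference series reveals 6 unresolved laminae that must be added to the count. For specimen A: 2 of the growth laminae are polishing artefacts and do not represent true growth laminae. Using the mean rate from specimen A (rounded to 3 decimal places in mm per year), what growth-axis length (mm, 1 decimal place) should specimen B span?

709.9 mm

Specimen A: adjusted count: 5078 − 2 + 6 = 5082 growth laminae.
Specimen A: 5082 growth laminae at 5 years each span 5082 × 5 = 25410 years.
A: Mean rate = 799.3 mm / 25410 years ≈ 0.031 mm/yr.
Specimen B: at 5 years per growth lamina, 4580 × 5 = 22900 years. For B, 0.031 mm/year × 22900 years = 709.9 mm.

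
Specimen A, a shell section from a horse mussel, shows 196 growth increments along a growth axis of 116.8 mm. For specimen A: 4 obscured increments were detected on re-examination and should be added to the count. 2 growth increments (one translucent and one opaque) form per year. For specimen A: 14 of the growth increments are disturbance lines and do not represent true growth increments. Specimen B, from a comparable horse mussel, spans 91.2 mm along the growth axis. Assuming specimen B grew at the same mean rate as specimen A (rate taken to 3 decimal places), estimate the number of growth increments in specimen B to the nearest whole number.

Specimen A: true growth increment count = 196 − 14 + 4 = 186.
Specimen A: with 2 growth increments per year, 186 / 2 = 93 years.
A: Mean rate = 116.8 mm / 93 years ≈ 1.256 mm per year.
Specimen B: 91.2 mm / 1.256 mm per year = 72.61 years; at 2 growth increments per year that is 72.61 × 2 ≈ 145 growth increments.

145 growth increments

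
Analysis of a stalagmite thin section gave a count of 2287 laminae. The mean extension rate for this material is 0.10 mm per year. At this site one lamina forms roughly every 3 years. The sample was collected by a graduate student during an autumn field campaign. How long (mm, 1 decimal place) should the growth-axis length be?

Multiplying by 3 years per lamina: 2287 × 3 = 6861 years.
Length ≈ 0.10 × 6861 = 686.1 mm.

686.1 mm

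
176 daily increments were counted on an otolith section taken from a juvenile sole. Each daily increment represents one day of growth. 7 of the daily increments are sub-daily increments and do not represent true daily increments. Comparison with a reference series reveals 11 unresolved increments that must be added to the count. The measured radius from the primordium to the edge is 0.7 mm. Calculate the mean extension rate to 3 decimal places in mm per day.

Adjusted count: 176 − 7 + 11 = 180 daily increments.
0.7 mm over 180 days gives 0.7 / 180 ≈ 0.004 mm per day.

0.004 mm per day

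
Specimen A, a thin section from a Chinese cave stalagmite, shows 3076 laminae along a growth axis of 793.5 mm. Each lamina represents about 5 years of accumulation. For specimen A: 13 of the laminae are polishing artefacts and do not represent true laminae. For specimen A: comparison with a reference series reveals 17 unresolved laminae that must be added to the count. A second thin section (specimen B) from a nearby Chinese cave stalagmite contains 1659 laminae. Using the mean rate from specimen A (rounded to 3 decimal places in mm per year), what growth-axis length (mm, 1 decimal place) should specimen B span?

431.3 mm

Specimen A: correcting the raw count gives 3076 − 13 + 17 = 3080 true laminae.
Specimen A: multiplying by 5 years per lamina: 3080 × 5 = 15400 years.
A: Extension rate ≈ 793.5 / 15400 = 0.052 mm/yr.
Specimen B: at 5 years per lamina, 1659 × 5 = 8295 years. Length of B = 0.052 × 8295 = 431.3 mm.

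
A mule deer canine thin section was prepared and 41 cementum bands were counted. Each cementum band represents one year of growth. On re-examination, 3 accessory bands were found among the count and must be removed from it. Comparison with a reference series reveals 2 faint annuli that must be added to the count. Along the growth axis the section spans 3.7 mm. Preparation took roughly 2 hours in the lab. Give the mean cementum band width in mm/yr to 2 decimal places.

True cementum band count = 41 − 3 + 2 = 40.
Extension rate ≈ 3.7 / 40 = 0.09 mm/yr.

0.09 mm/yr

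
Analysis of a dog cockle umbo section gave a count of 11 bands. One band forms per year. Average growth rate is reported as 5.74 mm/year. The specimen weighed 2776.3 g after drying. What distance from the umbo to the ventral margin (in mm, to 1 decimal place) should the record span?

The record spans 11 years at 5.74 mm per year.
Predicted length = 5.74 mm/year × 11 years = 63.1 mm.

63.1 mm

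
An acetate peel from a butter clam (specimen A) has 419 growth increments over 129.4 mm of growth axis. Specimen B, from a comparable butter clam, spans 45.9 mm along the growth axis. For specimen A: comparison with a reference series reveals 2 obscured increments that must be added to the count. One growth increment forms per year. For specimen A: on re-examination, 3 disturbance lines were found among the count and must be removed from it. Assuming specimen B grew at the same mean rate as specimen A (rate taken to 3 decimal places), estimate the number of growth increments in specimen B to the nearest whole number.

Specimen A: after corrections the count is 419 − 3 + 2 = 418 growth increments.
A: Mean rate = 129.4 mm / 418 years ≈ 0.310 mm/yr.
For B, 45.9 / 0.310 = 148.06 years ≈ 148 growth increments.

148 growth increments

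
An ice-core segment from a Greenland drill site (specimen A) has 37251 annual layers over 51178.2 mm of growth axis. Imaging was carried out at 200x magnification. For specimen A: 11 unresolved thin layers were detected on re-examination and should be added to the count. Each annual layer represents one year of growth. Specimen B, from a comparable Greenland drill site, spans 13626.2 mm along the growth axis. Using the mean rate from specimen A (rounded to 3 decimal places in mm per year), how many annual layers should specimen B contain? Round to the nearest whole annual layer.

9924 annual layers

Specimen A: after corrections the count is 37251 + 11 = 37262 annual layers.
A: Extension rate ≈ 51178.2 / 37262 = 1.373 mm/yr.
For B, 13626.2 / 1.373 = 9924.40 years ≈ 9924 annual layers.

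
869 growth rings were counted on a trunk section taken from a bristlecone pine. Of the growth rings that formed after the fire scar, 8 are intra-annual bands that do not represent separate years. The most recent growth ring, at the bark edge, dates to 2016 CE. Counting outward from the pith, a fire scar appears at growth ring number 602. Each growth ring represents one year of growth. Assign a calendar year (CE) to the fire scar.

869 − 602 = 267 growth rings lie beyond the fire scar toward the bark edge.
Removing the 8 false growth rings leaves 267 − 8 = 259 true growth rings beyond the fire scar.
Counting back 259 years from 2016 CE places the fire scar in 2016 − 259 = 1757 CE.

1757 CE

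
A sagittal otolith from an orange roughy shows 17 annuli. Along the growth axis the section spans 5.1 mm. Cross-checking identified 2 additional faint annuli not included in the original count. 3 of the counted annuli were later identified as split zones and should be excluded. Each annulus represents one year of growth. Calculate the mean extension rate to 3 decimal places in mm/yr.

True annulus count = 17 − 3 + 2 = 16.
Mean rate = 5.1 mm / 16 years ≈ 0.319 mm/yr.

0.319 mm/yr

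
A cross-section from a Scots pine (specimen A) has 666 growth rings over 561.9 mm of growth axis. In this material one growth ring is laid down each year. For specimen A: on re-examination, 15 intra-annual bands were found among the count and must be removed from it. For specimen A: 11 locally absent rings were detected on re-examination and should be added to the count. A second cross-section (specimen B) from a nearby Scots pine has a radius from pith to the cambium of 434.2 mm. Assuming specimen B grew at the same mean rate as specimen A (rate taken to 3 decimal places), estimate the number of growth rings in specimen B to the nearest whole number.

Specimen A: after corrections the count is 666 − 15 + 11 = 662 growth rings.
A: Extension rate ≈ 561.9 / 662 = 0.849 mm/year.
Specimen B: 434.2 mm / 0.849 mm per year = 511.43 years ≈ 511 growth rings.

511 growth rings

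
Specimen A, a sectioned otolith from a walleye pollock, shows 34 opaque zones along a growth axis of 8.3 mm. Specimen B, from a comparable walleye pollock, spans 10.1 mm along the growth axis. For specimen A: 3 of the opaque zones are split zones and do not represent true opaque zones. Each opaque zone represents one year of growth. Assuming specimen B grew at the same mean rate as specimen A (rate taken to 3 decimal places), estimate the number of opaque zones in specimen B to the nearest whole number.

Specimen A: after corrections the count is 34 − 3 = 31 opaque zones.
A: Extension rate ≈ 8.3 / 31 = 0.268 mm per year.
B spans 10.1 / 0.268 = 37.69 years ≈ 38 opaque zones.

38 opaque zones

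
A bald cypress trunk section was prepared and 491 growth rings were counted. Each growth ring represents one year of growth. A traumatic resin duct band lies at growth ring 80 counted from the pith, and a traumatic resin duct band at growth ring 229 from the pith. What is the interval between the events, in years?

149 yr

229 − 80 = 149 growth rings lie between the two events.
At one growth ring per year, 149 years elapsed between them.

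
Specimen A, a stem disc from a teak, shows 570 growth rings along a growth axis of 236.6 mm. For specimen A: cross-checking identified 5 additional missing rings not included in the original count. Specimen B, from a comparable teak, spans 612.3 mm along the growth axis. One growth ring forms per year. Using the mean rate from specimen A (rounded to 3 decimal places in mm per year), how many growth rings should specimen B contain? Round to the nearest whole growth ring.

1490 growth rings

Specimen A: adjusted count: 570 + 5 = 575 growth rings.
A: Mean rate = 236.6 mm / 575 years ≈ 0.411 mm/year.
B spans 612.3 / 0.411 = 1489.78 years ≈ 1490 growth rings.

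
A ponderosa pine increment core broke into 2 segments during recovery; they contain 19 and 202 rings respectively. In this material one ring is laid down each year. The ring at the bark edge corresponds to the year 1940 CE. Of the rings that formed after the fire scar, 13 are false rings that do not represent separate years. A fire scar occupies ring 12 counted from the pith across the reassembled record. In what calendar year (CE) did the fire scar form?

Total rings = 19 + 202 = 221.
The fire scar sits at ring 12 from the pith, so 221 − 12 = 209 rings formed after it.
Excluding 13 false rings: 209 − 13 = 196.
The ring at the bark edge is 1940 CE, so the fire scar dates to 1940 − 196 = 1744 CE.

1744 CE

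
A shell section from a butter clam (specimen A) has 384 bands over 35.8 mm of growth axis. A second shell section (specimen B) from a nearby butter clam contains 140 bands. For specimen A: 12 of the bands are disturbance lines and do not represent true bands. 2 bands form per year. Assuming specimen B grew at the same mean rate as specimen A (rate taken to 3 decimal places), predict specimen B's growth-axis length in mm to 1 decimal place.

13.4 mm

Specimen A: adjusted count: 384 − 12 = 372 bands.
Specimen A: 372 bands at 2 per year is 372 / 2 = 186 years.
A: Extension rate ≈ 35.8 / 186 = 0.192 mm/yr.
Specimen B: dividing by 2 bands per year: 140 / 2 = 70 years. B's length ≈ 0.192 × 70 = 13.4 mm.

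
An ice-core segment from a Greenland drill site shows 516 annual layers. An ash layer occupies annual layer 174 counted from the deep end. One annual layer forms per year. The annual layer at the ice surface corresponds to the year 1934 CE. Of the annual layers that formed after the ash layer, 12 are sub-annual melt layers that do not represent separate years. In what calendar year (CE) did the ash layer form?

516 − 174 = 342 annual layers lie beyond the ash layer toward the ice surface.
342 − 12 false = 330 true annual layers after the ash layer.
Counting back 330 years from 1934 CE places the ash layer in 1934 − 330 = 1604 CE.

1604 CE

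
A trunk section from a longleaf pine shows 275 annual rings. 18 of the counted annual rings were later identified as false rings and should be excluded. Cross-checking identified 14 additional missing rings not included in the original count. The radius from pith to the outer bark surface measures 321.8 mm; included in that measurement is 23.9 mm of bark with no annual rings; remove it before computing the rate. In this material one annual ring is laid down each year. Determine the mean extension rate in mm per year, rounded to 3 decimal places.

Adjusted count: 275 − 18 + 14 = 271 annual rings.
Removing the 23.9 mm offcut leaves 321.8 − 23.9 = 297.9 mm.
297.9 mm over 271 years gives 297.9 / 271 ≈ 1.099 mm per year.

1.099 mm per year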